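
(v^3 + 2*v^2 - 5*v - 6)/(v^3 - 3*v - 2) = (v + 3)/(v + 1)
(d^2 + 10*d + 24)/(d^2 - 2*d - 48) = (d + 4)/(d - 8)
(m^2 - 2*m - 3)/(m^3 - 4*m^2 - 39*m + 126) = (m + 1)/(m^2 - m - 42)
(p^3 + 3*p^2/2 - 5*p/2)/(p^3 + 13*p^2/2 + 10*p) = (p - 1)/(p + 4)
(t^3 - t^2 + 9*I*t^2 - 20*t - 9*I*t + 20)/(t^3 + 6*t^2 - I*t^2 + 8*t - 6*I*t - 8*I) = (t^3 + t^2*(-1 + 9*I) + t*(-20 - 9*I) + 20)/(t^3 + t^2*(6 - I) + t*(8 - 6*I) - 8*I)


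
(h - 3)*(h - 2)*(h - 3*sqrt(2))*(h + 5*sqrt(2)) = h^4 - 5*h^3 + 2*sqrt(2)*h^3 - 24*h^2 - 10*sqrt(2)*h^2 + 12*sqrt(2)*h + 150*h - 180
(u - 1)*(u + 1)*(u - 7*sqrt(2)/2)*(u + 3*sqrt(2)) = u^4 - sqrt(2)*u^3/2 - 22*u^2 + sqrt(2)*u/2 + 21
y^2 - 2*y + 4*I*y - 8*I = (y - 2)*(y + 4*I)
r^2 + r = r*(r + 1)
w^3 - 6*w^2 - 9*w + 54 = (w - 6)*(w - 3)*(w + 3)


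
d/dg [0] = 0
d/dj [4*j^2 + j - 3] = 8*j + 1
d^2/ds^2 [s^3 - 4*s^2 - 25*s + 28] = 6*s - 8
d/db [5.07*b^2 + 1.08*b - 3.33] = 10.14*b + 1.08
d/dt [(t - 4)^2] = 2*t - 8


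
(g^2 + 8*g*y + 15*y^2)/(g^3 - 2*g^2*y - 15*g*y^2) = (-g - 5*y)/(g*(-g + 5*y))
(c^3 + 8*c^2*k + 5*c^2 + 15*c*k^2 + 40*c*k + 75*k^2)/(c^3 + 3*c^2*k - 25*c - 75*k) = (c + 5*k)/(c - 5)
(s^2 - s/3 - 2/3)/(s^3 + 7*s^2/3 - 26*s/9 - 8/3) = 3*(s - 1)/(3*s^2 + 5*s - 12)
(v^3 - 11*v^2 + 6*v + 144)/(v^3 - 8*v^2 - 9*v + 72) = (v - 6)/(v - 3)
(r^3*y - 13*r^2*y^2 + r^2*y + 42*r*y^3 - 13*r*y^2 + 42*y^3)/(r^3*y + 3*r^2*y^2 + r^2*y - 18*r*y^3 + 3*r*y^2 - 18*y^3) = (-r^2 + 13*r*y - 42*y^2)/(-r^2 - 3*r*y + 18*y^2)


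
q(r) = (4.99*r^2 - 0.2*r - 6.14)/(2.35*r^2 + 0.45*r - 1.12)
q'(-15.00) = 0.00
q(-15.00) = 2.15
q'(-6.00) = -0.00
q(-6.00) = 2.16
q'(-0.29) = -1.72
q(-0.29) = 5.38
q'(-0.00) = 2.38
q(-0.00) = 5.48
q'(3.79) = 0.09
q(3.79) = 1.89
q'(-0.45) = -6.17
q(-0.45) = 5.95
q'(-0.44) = -5.73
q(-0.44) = 5.89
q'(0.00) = 2.38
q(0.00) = 5.48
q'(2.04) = 0.55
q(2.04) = 1.48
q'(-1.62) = -0.99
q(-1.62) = 1.69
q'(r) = (-4.7*r - 0.45)*(4.99*r^2 - 0.2*r - 6.14)/(2.35*r^2 + 0.45*r - 1.12)^2 + (9.98*r - 0.2)/(2.35*r^2 + 0.45*r - 1.12) = (2.7155*r^2 + 17.6804*r + 2.987)/(5.5225*r^4 + 2.115*r^3 - 5.0615*r^2 - 1.008*r + 1.2544)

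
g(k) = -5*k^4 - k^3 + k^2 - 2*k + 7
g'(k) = -20*k^3 - 3*k^2 + 2*k - 2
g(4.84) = -2836.43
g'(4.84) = -2330.19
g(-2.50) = -161.44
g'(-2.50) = 286.75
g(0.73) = 4.26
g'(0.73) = -9.92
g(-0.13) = 7.28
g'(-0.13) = -2.27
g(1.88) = -62.33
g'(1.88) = -141.74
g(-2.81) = -269.04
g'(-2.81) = 412.45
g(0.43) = 6.07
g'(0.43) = -3.28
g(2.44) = -183.68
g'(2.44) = -305.52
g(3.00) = -422.00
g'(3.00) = -563.00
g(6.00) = -6665.00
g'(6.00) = -4418.00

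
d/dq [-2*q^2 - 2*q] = -4*q - 2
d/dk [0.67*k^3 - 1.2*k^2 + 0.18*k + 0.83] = 2.01*k^2 - 2.4*k + 0.18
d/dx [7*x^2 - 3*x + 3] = 14*x - 3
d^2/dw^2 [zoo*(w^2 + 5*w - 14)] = zoo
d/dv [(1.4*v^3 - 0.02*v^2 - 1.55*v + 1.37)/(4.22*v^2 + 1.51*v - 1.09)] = (5.908*v^4 + 4.228*v^3 + 1.9328*v^2 - 11.5192*v - 0.3792)/(17.8084*v^4 + 12.7444*v^3 - 6.9195*v^2 - 3.2918*v + 1.1881)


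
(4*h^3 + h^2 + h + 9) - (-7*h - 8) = 4*h^3 + h^2 + 8*h + 17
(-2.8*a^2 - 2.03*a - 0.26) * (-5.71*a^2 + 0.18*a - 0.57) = 15.988*a^4 + 11.0873*a^3 + 2.7152*a^2 + 1.1103*a + 0.1482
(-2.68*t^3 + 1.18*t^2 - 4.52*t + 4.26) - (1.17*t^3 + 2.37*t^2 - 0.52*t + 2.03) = -3.85*t^3 - 1.19*t^2 - 4.0*t + 2.23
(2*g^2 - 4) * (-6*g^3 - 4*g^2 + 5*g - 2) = -12*g^5 - 8*g^4 + 34*g^3 + 12*g^2 - 20*g + 8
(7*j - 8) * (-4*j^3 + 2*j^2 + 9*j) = -28*j^4 + 46*j^3 + 47*j^2 - 72*j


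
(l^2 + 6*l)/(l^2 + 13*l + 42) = l/(l + 7)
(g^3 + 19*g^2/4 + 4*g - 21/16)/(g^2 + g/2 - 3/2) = (8*g^2 + 26*g - 7)/(8*(g - 1))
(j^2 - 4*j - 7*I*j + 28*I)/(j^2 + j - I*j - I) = (j^2 - 4*j - 7*I*j + 28*I)/(j^2 + j - I*j - I)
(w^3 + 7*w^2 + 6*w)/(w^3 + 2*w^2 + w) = (w + 6)/(w + 1)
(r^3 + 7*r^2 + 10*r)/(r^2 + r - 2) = r*(r + 5)/(r - 1)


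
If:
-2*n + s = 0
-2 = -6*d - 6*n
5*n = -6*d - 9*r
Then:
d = 1/3 - s/2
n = s/2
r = s/18 - 2/9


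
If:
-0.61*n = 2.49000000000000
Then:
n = -4.08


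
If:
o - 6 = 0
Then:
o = 6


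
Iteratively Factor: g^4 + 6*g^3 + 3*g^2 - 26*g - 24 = (g - 2)*(g^3 + 8*g^2 + 19*g + 12) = (g - 2)*(g + 3)*(g^2 + 5*g + 4) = (g - 2)*(g + 3)*(g + 4)*(g + 1)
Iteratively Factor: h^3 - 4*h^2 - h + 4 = (h - 1)*(h^2 - 3*h - 4) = (h - 1)*(h + 1)*(h - 4)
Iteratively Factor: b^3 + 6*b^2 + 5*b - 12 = (b - 1)*(b^2 + 7*b + 12) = (b - 1)*(b + 4)*(b + 3)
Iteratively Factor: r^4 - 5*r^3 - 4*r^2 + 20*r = (r - 2)*(r^3 - 3*r^2 - 10*r) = r*(r - 2)*(r^2 - 3*r - 10) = r*(r - 2)*(r + 2)*(r - 5)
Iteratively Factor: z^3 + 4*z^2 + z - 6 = (z + 2)*(z^2 + 2*z - 3) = (z - 1)*(z + 2)*(z + 3)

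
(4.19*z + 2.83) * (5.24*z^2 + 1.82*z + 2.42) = 21.9556*z^3 + 22.455*z^2 + 15.2904*z + 6.8486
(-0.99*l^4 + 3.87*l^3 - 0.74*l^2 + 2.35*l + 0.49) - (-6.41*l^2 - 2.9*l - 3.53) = -0.99*l^4 + 3.87*l^3 + 5.67*l^2 + 5.25*l + 4.02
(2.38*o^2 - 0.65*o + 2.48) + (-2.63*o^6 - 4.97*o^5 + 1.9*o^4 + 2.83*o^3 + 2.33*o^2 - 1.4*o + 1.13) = -2.63*o^6 - 4.97*o^5 + 1.9*o^4 + 2.83*o^3 + 4.71*o^2 - 2.05*o + 3.61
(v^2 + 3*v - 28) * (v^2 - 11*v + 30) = v^4 - 8*v^3 - 31*v^2 + 398*v - 840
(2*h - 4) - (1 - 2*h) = 4*h - 5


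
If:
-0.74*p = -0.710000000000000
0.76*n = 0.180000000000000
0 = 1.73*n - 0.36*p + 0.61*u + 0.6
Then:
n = 0.24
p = 0.96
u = -1.09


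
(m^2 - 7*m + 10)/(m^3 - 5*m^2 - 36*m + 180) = (m - 2)/(m^2 - 36)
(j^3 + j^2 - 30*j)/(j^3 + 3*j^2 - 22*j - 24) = j*(j - 5)/(j^2 - 3*j - 4)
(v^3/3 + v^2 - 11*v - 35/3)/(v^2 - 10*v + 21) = (v^3 + 3*v^2 - 33*v - 35)/(3*(v^2 - 10*v + 21))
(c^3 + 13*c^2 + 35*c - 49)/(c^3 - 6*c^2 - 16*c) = (-c^3 - 13*c^2 - 35*c + 49)/(c*(-c^2 + 6*c + 16))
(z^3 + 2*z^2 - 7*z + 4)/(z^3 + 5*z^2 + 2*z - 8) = (z - 1)/(z + 2)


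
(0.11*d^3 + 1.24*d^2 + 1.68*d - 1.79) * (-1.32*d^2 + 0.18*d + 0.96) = -0.1452*d^5 - 1.617*d^4 - 1.8888*d^3 + 3.8556*d^2 + 1.2906*d - 1.7184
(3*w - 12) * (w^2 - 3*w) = 3*w^3 - 21*w^2 + 36*w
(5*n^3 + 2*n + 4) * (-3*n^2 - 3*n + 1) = -15*n^5 - 15*n^4 - n^3 - 18*n^2 - 10*n + 4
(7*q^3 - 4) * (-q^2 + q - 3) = -7*q^5 + 7*q^4 - 21*q^3 + 4*q^2 - 4*q + 12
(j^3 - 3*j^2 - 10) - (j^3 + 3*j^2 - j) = -6*j^2 + j - 10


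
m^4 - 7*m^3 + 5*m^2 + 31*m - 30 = (m - 5)*(m - 3)*(m - 1)*(m + 2)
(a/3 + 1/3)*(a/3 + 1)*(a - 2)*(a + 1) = a^4/9 + a^3/3 - a^2/3 - 11*a/9 - 2/3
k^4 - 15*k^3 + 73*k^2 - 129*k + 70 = (k - 7)*(k - 5)*(k - 2)*(k - 1)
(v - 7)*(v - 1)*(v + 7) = v^3 - v^2 - 49*v + 49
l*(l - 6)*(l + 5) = l^3 - l^2 - 30*l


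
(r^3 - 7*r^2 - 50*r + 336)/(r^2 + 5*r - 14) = (r^2 - 14*r + 48)/(r - 2)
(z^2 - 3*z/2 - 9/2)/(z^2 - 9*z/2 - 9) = (z - 3)/(z - 6)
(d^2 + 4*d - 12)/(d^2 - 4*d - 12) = (-d^2 - 4*d + 12)/(-d^2 + 4*d + 12)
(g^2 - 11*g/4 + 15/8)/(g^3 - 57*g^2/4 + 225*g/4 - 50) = (g - 3/2)/(g^2 - 13*g + 40)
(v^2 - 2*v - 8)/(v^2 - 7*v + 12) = (v + 2)/(v - 3)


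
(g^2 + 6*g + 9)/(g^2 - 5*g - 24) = (g + 3)/(g - 8)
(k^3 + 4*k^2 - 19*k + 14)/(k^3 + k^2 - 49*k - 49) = (k^2 - 3*k + 2)/(k^2 - 6*k - 7)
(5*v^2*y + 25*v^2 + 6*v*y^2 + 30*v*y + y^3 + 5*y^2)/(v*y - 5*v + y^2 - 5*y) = (5*v*y + 25*v + y^2 + 5*y)/(y - 5)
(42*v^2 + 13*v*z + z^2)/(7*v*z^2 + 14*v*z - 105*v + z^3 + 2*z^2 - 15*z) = (6*v + z)/(z^2 + 2*z - 15)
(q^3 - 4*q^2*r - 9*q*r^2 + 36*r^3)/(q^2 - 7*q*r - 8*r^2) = (-q^3 + 4*q^2*r + 9*q*r^2 - 36*r^3)/(-q^2 + 7*q*r + 8*r^2)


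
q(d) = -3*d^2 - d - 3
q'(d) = -6*d - 1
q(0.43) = -3.98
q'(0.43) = -3.58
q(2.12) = -18.60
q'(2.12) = -13.72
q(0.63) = -4.82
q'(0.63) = -4.78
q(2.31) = -21.32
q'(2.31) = -14.86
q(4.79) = -76.62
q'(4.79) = -29.74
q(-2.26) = -16.06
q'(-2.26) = 12.56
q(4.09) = -57.27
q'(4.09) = -25.54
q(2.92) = -31.50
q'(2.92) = -18.52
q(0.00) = -3.00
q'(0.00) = -1.00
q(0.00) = -3.00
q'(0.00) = -1.00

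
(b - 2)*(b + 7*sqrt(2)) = b^2 - 2*b + 7*sqrt(2)*b - 14*sqrt(2)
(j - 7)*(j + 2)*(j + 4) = j^3 - j^2 - 34*j - 56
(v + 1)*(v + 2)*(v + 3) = v^3 + 6*v^2 + 11*v + 6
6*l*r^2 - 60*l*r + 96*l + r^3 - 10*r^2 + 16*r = (6*l + r)*(r - 8)*(r - 2)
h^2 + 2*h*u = h*(h + 2*u)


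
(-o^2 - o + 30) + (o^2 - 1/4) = 119/4 - o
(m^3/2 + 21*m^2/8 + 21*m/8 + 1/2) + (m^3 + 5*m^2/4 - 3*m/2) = 3*m^3/2 + 31*m^2/8 + 9*m/8 + 1/2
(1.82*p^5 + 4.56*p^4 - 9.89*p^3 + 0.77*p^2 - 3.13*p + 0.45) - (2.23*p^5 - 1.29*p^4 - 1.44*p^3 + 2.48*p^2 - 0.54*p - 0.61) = -0.41*p^5 + 5.85*p^4 - 8.45*p^3 - 1.71*p^2 - 2.59*p + 1.06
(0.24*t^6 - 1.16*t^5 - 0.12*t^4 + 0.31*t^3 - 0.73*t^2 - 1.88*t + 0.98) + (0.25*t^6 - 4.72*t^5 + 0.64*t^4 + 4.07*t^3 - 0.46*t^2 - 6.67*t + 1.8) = 0.49*t^6 - 5.88*t^5 + 0.52*t^4 + 4.38*t^3 - 1.19*t^2 - 8.55*t + 2.78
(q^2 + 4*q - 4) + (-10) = q^2 + 4*q - 14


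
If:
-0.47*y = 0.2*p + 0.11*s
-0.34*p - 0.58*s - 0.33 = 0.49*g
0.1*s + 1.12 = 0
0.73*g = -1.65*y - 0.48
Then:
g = 4.55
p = 11.58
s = -11.20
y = -2.30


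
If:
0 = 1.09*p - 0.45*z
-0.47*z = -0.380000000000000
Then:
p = 0.33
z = 0.81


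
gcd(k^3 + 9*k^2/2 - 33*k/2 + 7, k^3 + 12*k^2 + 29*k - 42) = k + 7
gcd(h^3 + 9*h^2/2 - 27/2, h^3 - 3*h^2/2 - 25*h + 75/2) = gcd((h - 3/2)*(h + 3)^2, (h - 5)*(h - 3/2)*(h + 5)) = h - 3/2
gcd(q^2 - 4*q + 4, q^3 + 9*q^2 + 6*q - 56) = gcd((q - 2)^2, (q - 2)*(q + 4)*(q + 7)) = q - 2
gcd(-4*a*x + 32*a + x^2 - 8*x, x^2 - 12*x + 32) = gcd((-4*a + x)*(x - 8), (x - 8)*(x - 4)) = x - 8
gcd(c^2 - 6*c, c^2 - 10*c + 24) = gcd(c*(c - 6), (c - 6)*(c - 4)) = c - 6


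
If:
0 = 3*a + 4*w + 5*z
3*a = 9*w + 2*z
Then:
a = -37*z/39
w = -7*z/13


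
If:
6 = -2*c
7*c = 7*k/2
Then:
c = -3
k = -6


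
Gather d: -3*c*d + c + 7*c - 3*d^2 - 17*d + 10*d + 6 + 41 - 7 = 8*c - 3*d^2 + d*(-3*c - 7) + 40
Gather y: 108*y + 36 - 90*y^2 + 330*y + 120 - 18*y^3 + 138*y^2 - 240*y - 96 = -18*y^3 + 48*y^2 + 198*y + 60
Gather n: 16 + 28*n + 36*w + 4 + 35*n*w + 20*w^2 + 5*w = n*(35*w + 28) + 20*w^2 + 41*w + 20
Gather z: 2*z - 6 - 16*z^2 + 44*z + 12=-16*z^2 + 46*z + 6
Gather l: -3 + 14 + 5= 16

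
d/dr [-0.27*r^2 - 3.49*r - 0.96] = -0.54*r - 3.49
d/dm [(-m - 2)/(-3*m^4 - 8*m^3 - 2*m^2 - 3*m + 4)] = (3*m^4 + 8*m^3 + 2*m^2 + 3*m - (m + 2)*(12*m^3 + 24*m^2 + 4*m + 3) - 4)/(3*m^4 + 8*m^3 + 2*m^2 + 3*m - 4)^2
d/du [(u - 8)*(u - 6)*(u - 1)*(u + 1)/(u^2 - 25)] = 2*(u^5 - 7*u^4 - 50*u^3 + 518*u^2 - 1127*u - 175)/(u^4 - 50*u^2 + 625)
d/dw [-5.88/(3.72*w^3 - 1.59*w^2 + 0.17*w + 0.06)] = (65.6208*w^2 - 18.6984*w + 0.9996)/(3.72*w^3 - 1.59*w^2 + 0.17*w + 0.06)^2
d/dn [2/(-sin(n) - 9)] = 2*cos(n)/(sin(n) + 9)^2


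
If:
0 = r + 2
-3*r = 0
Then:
No Solution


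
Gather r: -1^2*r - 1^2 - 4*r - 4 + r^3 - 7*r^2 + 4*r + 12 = r^3 - 7*r^2 - r + 7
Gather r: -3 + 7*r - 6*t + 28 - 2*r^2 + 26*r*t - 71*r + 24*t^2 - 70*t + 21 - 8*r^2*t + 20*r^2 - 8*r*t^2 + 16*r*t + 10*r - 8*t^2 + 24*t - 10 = r^2*(18 - 8*t) + r*(-8*t^2 + 42*t - 54) + 16*t^2 - 52*t + 36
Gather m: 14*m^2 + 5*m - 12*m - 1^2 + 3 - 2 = 14*m^2 - 7*m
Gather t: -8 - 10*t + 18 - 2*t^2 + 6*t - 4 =-2*t^2 - 4*t + 6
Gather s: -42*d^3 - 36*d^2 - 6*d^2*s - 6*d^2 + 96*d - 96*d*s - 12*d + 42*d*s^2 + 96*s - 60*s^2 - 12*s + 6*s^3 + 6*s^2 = -42*d^3 - 42*d^2 + 84*d + 6*s^3 + s^2*(42*d - 54) + s*(-6*d^2 - 96*d + 84)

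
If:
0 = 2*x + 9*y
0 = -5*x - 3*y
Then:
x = 0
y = 0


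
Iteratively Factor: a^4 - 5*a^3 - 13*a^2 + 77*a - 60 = (a - 5)*(a^3 - 13*a + 12) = (a - 5)*(a + 4)*(a^2 - 4*a + 3) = (a - 5)*(a - 3)*(a + 4)*(a - 1)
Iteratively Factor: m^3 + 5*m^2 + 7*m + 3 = (m + 1)*(m^2 + 4*m + 3) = (m + 1)^2*(m + 3)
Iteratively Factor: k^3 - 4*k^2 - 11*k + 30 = (k - 2)*(k^2 - 2*k - 15) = (k - 2)*(k + 3)*(k - 5)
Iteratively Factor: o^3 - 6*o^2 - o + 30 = (o - 5)*(o^2 - o - 6) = (o - 5)*(o - 3)*(o + 2)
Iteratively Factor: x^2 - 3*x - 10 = (x - 5)*(x + 2)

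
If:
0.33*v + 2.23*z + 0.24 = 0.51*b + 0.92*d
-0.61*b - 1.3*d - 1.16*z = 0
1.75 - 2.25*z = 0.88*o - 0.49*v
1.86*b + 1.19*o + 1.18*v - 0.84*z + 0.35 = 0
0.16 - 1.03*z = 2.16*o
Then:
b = 1.56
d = -0.95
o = -0.04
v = -2.55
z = 0.24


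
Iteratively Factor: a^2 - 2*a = (a - 2)*(a)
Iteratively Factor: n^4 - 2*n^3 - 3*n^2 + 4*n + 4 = (n + 1)*(n^3 - 3*n^2 + 4) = (n + 1)^2*(n^2 - 4*n + 4) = (n - 2)*(n + 1)^2*(n - 2)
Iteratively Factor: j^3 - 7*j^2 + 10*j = (j - 2)*(j^2 - 5*j) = j*(j - 2)*(j - 5)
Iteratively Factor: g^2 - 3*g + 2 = (g - 1)*(g - 2)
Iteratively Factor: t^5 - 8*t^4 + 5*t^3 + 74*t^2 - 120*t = (t - 5)*(t^4 - 3*t^3 - 10*t^2 + 24*t) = (t - 5)*(t - 2)*(t^3 - t^2 - 12*t) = (t - 5)*(t - 4)*(t - 2)*(t^2 + 3*t) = t*(t - 5)*(t - 4)*(t - 2)*(t + 3)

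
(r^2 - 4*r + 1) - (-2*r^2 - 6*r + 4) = 3*r^2 + 2*r - 3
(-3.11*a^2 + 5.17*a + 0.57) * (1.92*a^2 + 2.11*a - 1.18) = -5.9712*a^4 + 3.3643*a^3 + 15.6729*a^2 - 4.8979*a - 0.6726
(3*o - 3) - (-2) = 3*o - 1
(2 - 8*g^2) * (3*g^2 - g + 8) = -24*g^4 + 8*g^3 - 58*g^2 - 2*g + 16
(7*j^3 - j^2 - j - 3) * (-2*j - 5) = -14*j^4 - 33*j^3 + 7*j^2 + 11*j + 15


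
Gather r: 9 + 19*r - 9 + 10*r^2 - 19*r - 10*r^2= 0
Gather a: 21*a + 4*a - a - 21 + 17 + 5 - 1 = 24*a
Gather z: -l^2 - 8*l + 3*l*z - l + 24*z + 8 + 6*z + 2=-l^2 - 9*l + z*(3*l + 30) + 10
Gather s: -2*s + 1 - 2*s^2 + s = -2*s^2 - s + 1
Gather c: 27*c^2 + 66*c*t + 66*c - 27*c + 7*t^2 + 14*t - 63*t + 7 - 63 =27*c^2 + c*(66*t + 39) + 7*t^2 - 49*t - 56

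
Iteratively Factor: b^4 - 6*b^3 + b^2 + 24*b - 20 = (b - 1)*(b^3 - 5*b^2 - 4*b + 20) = (b - 2)*(b - 1)*(b^2 - 3*b - 10) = (b - 2)*(b - 1)*(b + 2)*(b - 5)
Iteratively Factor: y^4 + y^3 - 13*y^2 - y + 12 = (y + 1)*(y^3 - 13*y + 12) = (y + 1)*(y + 4)*(y^2 - 4*y + 3) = (y - 1)*(y + 1)*(y + 4)*(y - 3)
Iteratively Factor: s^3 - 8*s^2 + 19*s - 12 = (s - 4)*(s^2 - 4*s + 3) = (s - 4)*(s - 1)*(s - 3)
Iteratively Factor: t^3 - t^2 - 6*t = (t)*(t^2 - t - 6) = t*(t - 3)*(t + 2)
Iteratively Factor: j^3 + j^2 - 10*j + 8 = (j - 2)*(j^2 + 3*j - 4) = (j - 2)*(j - 1)*(j + 4)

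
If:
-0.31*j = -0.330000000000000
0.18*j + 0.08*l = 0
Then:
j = 1.06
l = -2.40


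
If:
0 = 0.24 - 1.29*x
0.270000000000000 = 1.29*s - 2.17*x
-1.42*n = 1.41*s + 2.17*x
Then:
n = -0.80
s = 0.52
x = 0.19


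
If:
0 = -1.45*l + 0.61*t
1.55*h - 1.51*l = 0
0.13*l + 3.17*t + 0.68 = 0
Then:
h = -0.09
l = -0.09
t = -0.21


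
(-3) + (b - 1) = b - 4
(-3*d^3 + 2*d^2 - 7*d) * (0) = 0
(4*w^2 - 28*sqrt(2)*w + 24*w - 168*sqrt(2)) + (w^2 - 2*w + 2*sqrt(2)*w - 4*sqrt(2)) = 5*w^2 - 26*sqrt(2)*w + 22*w - 172*sqrt(2)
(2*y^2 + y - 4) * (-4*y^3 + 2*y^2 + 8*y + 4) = -8*y^5 + 34*y^3 + 8*y^2 - 28*y - 16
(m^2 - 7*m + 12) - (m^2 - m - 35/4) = 83/4 - 6*m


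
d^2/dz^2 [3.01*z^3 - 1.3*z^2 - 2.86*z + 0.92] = 18.06*z - 2.6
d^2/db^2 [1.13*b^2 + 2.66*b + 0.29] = 2.26000000000000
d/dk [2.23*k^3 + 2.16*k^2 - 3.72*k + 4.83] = 6.69*k^2 + 4.32*k - 3.72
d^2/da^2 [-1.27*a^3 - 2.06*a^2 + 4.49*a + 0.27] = -7.62*a - 4.12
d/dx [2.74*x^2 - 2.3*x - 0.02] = 5.48*x - 2.3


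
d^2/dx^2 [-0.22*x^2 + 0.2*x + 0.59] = -0.440000000000000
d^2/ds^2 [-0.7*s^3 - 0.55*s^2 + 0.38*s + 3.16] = -4.2*s - 1.1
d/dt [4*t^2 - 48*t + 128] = 8*t - 48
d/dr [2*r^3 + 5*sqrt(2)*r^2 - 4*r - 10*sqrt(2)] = 6*r^2 + 10*sqrt(2)*r - 4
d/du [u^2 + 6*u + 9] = 2*u + 6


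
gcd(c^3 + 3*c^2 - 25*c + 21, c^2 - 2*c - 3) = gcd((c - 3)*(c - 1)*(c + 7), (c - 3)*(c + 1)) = c - 3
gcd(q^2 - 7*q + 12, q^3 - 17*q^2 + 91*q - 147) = q - 3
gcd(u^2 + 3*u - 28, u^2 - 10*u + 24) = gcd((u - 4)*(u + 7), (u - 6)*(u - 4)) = u - 4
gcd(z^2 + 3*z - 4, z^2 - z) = z - 1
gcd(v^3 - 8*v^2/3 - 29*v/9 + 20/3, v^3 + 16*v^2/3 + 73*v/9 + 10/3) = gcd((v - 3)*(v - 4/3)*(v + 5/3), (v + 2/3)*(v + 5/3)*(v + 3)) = v + 5/3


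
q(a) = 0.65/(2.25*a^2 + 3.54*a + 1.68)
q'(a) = 0.65*(-4.5*a - 3.54)/(2.25*a^2 + 3.54*a + 1.68)^2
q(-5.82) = 0.01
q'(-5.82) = 0.00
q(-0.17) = 0.57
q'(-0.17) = -1.38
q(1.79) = 0.04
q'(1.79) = -0.03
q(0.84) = 0.10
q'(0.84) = -0.12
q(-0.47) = 1.27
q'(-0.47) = -3.52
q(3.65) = 0.01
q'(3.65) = -0.01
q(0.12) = 0.30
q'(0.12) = -0.58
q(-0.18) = 0.58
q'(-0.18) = -1.43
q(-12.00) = 0.00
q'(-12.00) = 0.00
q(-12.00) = 0.00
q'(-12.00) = 0.00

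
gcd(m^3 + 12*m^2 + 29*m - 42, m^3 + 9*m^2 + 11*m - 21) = m^2 + 6*m - 7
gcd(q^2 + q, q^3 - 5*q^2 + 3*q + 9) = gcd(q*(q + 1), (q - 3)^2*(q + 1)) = q + 1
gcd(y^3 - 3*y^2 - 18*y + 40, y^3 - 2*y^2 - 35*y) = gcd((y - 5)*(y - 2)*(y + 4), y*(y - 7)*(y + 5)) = 1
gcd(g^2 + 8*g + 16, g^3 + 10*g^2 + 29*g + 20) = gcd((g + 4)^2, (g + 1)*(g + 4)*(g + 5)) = g + 4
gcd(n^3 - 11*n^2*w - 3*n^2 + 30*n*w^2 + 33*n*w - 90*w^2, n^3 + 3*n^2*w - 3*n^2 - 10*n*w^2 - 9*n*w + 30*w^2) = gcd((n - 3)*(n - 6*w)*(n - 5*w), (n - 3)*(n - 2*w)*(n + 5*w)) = n - 3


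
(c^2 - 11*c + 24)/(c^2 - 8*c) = (c - 3)/c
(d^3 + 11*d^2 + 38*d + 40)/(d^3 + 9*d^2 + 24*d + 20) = (d + 4)/(d + 2)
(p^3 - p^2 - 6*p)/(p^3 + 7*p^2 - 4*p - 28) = p*(p - 3)/(p^2 + 5*p - 14)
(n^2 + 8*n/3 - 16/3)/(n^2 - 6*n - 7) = (-3*n^2 - 8*n + 16)/(3*(-n^2 + 6*n + 7))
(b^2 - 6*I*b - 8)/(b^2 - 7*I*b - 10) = (b - 4*I)/(b - 5*I)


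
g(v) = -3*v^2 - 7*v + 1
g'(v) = -6*v - 7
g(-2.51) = -0.33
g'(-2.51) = 8.06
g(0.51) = -3.35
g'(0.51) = -10.06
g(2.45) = -34.16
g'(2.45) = -21.70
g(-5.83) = -60.16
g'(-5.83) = 27.98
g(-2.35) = 0.88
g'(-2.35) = 7.10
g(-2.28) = 1.36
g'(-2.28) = 6.68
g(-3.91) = -17.49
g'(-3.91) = 16.46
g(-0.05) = 1.34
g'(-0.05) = -6.70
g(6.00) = -149.00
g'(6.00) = -43.00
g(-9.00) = -179.00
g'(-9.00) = 47.00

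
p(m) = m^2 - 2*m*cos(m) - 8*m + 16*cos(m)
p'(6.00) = 3.20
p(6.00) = -8.16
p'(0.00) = -10.00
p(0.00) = 16.00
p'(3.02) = -1.18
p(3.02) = -24.93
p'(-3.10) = -11.28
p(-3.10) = 12.23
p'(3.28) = 1.84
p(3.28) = -24.83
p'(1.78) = -16.19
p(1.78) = -13.66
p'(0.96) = -18.76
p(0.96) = 1.32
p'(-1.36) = 7.17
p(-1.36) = 16.65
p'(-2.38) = 3.01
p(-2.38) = 9.68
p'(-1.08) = 4.91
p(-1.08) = 18.37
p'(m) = 2*m*sin(m) + 2*m - 16*sin(m) - 2*cos(m) - 8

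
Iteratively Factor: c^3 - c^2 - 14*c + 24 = (c + 4)*(c^2 - 5*c + 6) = (c - 3)*(c + 4)*(c - 2)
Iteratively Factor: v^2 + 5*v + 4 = (v + 4)*(v + 1)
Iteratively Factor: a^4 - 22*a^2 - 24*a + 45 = (a - 5)*(a^3 + 5*a^2 + 3*a - 9) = (a - 5)*(a + 3)*(a^2 + 2*a - 3) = (a - 5)*(a - 1)*(a + 3)*(a + 3)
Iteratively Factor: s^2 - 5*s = (s)*(s - 5)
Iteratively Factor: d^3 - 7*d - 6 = (d - 3)*(d^2 + 3*d + 2) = (d - 3)*(d + 1)*(d + 2)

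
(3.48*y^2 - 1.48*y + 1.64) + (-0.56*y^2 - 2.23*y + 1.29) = 2.92*y^2 - 3.71*y + 2.93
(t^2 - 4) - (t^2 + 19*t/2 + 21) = -19*t/2 - 25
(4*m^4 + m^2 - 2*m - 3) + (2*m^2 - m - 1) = 4*m^4 + 3*m^2 - 3*m - 4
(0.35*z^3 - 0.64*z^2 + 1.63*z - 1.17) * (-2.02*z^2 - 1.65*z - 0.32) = -0.707*z^5 + 0.7153*z^4 - 2.3486*z^3 - 0.1213*z^2 + 1.4089*z + 0.3744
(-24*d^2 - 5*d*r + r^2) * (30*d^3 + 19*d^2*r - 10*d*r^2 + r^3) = -720*d^5 - 606*d^4*r + 175*d^3*r^2 + 45*d^2*r^3 - 15*d*r^4 + r^5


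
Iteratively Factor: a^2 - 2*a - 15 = (a + 3)*(a - 5)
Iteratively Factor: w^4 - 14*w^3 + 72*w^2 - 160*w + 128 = (w - 4)*(w^3 - 10*w^2 + 32*w - 32) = (w - 4)^2*(w^2 - 6*w + 8) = (w - 4)^2*(w - 2)*(w - 4)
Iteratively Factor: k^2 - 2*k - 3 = (k - 3)*(k + 1)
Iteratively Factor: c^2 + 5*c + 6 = (c + 2)*(c + 3)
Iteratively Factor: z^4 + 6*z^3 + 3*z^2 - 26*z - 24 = (z + 3)*(z^3 + 3*z^2 - 6*z - 8) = (z + 3)*(z + 4)*(z^2 - z - 2) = (z - 2)*(z + 3)*(z + 4)*(z + 1)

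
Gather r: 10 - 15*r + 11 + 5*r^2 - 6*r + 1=5*r^2 - 21*r + 22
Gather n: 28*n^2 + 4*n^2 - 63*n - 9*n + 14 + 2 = 32*n^2 - 72*n + 16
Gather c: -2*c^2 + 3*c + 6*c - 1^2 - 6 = -2*c^2 + 9*c - 7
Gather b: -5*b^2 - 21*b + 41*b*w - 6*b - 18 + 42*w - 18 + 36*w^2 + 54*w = -5*b^2 + b*(41*w - 27) + 36*w^2 + 96*w - 36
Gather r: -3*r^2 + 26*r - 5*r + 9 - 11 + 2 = -3*r^2 + 21*r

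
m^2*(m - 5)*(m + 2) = m^4 - 3*m^3 - 10*m^2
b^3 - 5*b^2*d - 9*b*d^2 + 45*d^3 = (b - 5*d)*(b - 3*d)*(b + 3*d)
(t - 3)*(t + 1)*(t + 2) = t^3 - 7*t - 6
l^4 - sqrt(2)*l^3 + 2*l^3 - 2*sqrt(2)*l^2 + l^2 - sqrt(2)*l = l*(l + 1)^2*(l - sqrt(2))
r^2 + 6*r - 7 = (r - 1)*(r + 7)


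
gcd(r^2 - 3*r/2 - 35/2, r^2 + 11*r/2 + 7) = r + 7/2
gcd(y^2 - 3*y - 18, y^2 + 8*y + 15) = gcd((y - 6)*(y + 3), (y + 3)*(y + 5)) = y + 3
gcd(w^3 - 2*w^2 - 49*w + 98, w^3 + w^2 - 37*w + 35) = w + 7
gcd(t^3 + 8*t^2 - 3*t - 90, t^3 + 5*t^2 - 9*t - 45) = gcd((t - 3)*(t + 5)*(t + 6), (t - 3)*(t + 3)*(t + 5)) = t^2 + 2*t - 15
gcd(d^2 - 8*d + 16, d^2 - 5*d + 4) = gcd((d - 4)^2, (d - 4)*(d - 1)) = d - 4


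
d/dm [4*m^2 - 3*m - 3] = 8*m - 3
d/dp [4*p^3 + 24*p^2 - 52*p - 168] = 12*p^2 + 48*p - 52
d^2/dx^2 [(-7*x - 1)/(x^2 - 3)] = 2*(-4*x^2*(7*x + 1) + (21*x + 1)*(x^2 - 3))/(x^2 - 3)^3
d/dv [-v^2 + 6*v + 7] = 6 - 2*v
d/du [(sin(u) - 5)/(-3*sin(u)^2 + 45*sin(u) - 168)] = (sin(u)^2 - 10*sin(u) + 19)*cos(u)/(3*(sin(u)^2 - 15*sin(u) + 56)^2)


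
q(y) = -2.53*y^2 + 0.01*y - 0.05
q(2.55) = -16.48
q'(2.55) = -12.89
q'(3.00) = -15.17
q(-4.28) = -46.44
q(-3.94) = -39.36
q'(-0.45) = 2.29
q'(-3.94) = 19.95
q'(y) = 0.01 - 5.06*y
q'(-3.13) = 15.85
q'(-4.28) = 21.67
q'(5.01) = -25.34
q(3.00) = -22.79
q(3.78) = -36.16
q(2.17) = -11.94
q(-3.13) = -24.87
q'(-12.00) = 60.73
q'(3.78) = -19.12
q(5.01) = -63.50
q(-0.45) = -0.57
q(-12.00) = -364.49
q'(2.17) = -10.97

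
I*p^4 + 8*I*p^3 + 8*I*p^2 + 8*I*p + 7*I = (p + 1)*(p + 7)*(p + I)*(I*p + 1)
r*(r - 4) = r^2 - 4*r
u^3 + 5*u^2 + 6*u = u*(u + 2)*(u + 3)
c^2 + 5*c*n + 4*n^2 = (c + n)*(c + 4*n)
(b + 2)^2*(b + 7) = b^3 + 11*b^2 + 32*b + 28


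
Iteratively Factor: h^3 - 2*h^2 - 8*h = (h)*(h^2 - 2*h - 8) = h*(h + 2)*(h - 4)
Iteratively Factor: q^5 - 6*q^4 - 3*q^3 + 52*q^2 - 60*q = (q - 5)*(q^4 - q^3 - 8*q^2 + 12*q) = (q - 5)*(q - 2)*(q^3 + q^2 - 6*q) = q*(q - 5)*(q - 2)*(q^2 + q - 6) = q*(q - 5)*(q - 2)^2*(q + 3)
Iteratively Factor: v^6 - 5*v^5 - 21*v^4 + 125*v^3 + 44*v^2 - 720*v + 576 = (v + 4)*(v^5 - 9*v^4 + 15*v^3 + 65*v^2 - 216*v + 144) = (v + 3)*(v + 4)*(v^4 - 12*v^3 + 51*v^2 - 88*v + 48) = (v - 3)*(v + 3)*(v + 4)*(v^3 - 9*v^2 + 24*v - 16) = (v - 4)*(v - 3)*(v + 3)*(v + 4)*(v^2 - 5*v + 4) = (v - 4)*(v - 3)*(v - 1)*(v + 3)*(v + 4)*(v - 4)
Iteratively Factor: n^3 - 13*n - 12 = (n + 3)*(n^2 - 3*n - 4) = (n + 1)*(n + 3)*(n - 4)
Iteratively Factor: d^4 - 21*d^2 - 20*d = (d + 1)*(d^3 - d^2 - 20*d) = (d + 1)*(d + 4)*(d^2 - 5*d) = d*(d + 1)*(d + 4)*(d - 5)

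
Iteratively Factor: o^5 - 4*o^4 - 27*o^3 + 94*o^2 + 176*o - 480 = (o - 2)*(o^4 - 2*o^3 - 31*o^2 + 32*o + 240) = (o - 2)*(o + 3)*(o^3 - 5*o^2 - 16*o + 80) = (o - 4)*(o - 2)*(o + 3)*(o^2 - o - 20) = (o - 5)*(o - 4)*(o - 2)*(o + 3)*(o + 4)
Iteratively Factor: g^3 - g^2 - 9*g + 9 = (g - 1)*(g^2 - 9) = (g - 1)*(g + 3)*(g - 3)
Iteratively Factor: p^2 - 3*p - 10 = (p + 2)*(p - 5)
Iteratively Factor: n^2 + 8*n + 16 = (n + 4)*(n + 4)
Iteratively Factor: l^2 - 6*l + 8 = (l - 4)*(l - 2)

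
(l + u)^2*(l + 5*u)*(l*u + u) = l^4*u + 7*l^3*u^2 + l^3*u + 11*l^2*u^3 + 7*l^2*u^2 + 5*l*u^4 + 11*l*u^3 + 5*u^4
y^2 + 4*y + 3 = (y + 1)*(y + 3)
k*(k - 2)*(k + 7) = k^3 + 5*k^2 - 14*k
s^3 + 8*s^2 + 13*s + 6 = (s + 1)^2*(s + 6)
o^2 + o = o*(o + 1)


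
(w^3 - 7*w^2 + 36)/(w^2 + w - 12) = (w^2 - 4*w - 12)/(w + 4)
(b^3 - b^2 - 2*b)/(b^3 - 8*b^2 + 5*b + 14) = b/(b - 7)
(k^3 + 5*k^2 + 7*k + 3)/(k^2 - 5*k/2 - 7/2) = 2*(k^2 + 4*k + 3)/(2*k - 7)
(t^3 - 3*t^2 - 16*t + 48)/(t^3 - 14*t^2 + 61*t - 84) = (t + 4)/(t - 7)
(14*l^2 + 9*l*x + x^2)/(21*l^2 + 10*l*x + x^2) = (2*l + x)/(3*l + x)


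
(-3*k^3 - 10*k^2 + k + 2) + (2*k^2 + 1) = -3*k^3 - 8*k^2 + k + 3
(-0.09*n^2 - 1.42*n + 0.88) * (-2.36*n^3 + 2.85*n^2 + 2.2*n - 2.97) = 0.2124*n^5 + 3.0947*n^4 - 6.3218*n^3 - 0.3487*n^2 + 6.1534*n - 2.6136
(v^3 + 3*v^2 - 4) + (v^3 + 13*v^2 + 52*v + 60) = 2*v^3 + 16*v^2 + 52*v + 56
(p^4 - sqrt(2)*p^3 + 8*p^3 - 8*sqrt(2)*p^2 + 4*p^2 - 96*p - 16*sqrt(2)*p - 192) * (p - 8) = p^5 - sqrt(2)*p^4 - 60*p^3 - 128*p^2 + 48*sqrt(2)*p^2 + 128*sqrt(2)*p + 576*p + 1536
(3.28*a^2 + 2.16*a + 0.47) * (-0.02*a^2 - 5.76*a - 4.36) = -0.0656*a^4 - 18.936*a^3 - 26.7518*a^2 - 12.1248*a - 2.0492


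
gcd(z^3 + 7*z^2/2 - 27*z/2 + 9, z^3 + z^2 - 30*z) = z + 6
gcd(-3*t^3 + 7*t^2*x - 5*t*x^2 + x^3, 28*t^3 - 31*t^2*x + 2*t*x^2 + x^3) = -t + x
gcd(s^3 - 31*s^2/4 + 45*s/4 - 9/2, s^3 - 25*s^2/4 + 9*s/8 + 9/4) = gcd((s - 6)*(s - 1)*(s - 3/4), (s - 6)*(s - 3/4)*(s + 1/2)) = s^2 - 27*s/4 + 9/2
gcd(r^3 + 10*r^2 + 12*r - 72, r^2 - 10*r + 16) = r - 2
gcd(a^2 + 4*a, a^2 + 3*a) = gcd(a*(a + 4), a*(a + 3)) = a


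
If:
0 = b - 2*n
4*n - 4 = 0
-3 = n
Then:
No Solution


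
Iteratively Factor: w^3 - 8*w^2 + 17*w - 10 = (w - 5)*(w^2 - 3*w + 2) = (w - 5)*(w - 1)*(w - 2)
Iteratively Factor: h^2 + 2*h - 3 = (h - 1)*(h + 3)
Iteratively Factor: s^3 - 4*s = (s - 2)*(s^2 + 2*s) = (s - 2)*(s + 2)*(s)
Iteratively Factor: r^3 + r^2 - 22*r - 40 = (r + 4)*(r^2 - 3*r - 10) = (r + 2)*(r + 4)*(r - 5)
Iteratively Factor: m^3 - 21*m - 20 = (m + 1)*(m^2 - m - 20) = (m - 5)*(m + 1)*(m + 4)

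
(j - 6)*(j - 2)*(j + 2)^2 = j^4 - 4*j^3 - 16*j^2 + 16*j + 48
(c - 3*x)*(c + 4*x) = c^2 + c*x - 12*x^2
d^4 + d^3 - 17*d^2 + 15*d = d*(d - 3)*(d - 1)*(d + 5)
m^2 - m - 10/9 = (m - 5/3)*(m + 2/3)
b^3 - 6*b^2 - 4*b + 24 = (b - 6)*(b - 2)*(b + 2)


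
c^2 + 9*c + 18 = (c + 3)*(c + 6)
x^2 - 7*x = x*(x - 7)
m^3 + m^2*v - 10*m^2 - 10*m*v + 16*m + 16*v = (m - 8)*(m - 2)*(m + v)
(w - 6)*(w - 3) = w^2 - 9*w + 18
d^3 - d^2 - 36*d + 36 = (d - 6)*(d - 1)*(d + 6)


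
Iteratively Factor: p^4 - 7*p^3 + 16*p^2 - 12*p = (p - 3)*(p^3 - 4*p^2 + 4*p) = (p - 3)*(p - 2)*(p^2 - 2*p) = p*(p - 3)*(p - 2)*(p - 2)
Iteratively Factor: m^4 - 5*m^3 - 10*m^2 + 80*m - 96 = (m - 2)*(m^3 - 3*m^2 - 16*m + 48) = (m - 4)*(m - 2)*(m^2 + m - 12) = (m - 4)*(m - 2)*(m + 4)*(m - 3)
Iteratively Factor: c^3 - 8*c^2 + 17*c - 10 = (c - 2)*(c^2 - 6*c + 5) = (c - 2)*(c - 1)*(c - 5)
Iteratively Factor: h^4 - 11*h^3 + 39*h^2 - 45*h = (h - 3)*(h^3 - 8*h^2 + 15*h) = (h - 5)*(h - 3)*(h^2 - 3*h) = (h - 5)*(h - 3)^2*(h)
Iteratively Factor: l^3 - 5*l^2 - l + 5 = (l - 1)*(l^2 - 4*l - 5) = (l - 1)*(l + 1)*(l - 5)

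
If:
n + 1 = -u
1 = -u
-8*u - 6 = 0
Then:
No Solution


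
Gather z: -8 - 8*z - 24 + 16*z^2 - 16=16*z^2 - 8*z - 48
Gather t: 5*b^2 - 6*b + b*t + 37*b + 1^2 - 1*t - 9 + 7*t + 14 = 5*b^2 + 31*b + t*(b + 6) + 6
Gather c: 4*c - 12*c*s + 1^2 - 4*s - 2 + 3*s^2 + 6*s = c*(4 - 12*s) + 3*s^2 + 2*s - 1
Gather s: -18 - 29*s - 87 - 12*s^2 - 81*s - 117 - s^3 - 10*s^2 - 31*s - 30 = -s^3 - 22*s^2 - 141*s - 252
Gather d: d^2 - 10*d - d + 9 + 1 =d^2 - 11*d + 10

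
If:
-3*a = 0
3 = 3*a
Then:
No Solution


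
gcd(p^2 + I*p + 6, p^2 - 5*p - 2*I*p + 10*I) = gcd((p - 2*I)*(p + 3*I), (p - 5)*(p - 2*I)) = p - 2*I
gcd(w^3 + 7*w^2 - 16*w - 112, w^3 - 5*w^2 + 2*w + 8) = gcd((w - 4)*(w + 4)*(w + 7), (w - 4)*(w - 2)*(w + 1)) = w - 4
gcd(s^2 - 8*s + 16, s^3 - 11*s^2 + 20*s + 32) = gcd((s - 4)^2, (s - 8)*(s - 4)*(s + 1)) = s - 4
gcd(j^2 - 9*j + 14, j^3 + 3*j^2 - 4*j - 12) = j - 2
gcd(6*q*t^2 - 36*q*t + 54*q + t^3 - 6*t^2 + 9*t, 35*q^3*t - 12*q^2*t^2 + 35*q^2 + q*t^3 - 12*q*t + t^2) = 1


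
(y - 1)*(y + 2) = y^2 + y - 2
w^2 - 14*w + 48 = (w - 8)*(w - 6)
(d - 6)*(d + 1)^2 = d^3 - 4*d^2 - 11*d - 6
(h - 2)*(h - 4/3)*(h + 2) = h^3 - 4*h^2/3 - 4*h + 16/3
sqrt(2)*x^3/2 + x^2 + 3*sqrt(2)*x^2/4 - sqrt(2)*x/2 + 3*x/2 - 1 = (x - 1/2)*(x + 2)*(sqrt(2)*x/2 + 1)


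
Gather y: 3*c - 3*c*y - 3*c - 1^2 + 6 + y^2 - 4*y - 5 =y^2 + y*(-3*c - 4)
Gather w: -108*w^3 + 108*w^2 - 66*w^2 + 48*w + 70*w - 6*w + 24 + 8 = -108*w^3 + 42*w^2 + 112*w + 32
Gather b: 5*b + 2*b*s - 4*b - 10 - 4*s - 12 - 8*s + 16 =b*(2*s + 1) - 12*s - 6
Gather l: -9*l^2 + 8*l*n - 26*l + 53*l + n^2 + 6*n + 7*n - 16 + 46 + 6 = -9*l^2 + l*(8*n + 27) + n^2 + 13*n + 36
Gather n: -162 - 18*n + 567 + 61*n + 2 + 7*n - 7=50*n + 400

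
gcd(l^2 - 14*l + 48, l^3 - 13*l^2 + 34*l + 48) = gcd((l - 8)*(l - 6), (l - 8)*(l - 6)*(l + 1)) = l^2 - 14*l + 48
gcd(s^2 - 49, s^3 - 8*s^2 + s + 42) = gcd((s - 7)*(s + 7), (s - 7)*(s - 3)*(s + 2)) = s - 7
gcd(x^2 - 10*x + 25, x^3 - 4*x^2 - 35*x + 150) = x^2 - 10*x + 25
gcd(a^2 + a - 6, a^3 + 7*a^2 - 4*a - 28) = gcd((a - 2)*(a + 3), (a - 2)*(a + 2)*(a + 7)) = a - 2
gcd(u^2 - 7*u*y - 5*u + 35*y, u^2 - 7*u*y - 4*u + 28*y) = -u + 7*y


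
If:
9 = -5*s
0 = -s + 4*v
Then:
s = -9/5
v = -9/20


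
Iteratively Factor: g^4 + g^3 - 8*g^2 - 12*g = (g - 3)*(g^3 + 4*g^2 + 4*g) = g*(g - 3)*(g^2 + 4*g + 4) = g*(g - 3)*(g + 2)*(g + 2)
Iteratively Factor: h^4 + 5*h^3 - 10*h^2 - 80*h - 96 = (h + 3)*(h^3 + 2*h^2 - 16*h - 32) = (h - 4)*(h + 3)*(h^2 + 6*h + 8) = (h - 4)*(h + 3)*(h + 4)*(h + 2)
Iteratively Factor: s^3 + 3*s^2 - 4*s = (s + 4)*(s^2 - s) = s*(s + 4)*(s - 1)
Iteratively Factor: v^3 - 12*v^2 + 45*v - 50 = (v - 5)*(v^2 - 7*v + 10) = (v - 5)^2*(v - 2)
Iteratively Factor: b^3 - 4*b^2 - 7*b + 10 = (b + 2)*(b^2 - 6*b + 5) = (b - 5)*(b + 2)*(b - 1)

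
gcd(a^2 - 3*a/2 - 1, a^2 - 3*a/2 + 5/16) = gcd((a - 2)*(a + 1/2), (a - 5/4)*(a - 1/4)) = 1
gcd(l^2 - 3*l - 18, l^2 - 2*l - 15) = l + 3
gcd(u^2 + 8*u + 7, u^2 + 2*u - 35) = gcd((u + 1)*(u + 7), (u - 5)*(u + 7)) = u + 7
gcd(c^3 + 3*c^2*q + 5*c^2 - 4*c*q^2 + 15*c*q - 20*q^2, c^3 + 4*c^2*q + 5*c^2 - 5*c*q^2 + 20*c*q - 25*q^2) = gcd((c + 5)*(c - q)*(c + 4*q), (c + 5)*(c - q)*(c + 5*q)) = -c^2 + c*q - 5*c + 5*q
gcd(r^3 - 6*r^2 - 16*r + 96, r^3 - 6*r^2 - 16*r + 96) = r^3 - 6*r^2 - 16*r + 96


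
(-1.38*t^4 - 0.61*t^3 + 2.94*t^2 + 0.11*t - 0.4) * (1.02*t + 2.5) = -1.4076*t^5 - 4.0722*t^4 + 1.4738*t^3 + 7.4622*t^2 - 0.133*t - 1.0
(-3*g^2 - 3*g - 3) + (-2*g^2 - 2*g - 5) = -5*g^2 - 5*g - 8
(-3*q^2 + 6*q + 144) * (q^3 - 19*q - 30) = -3*q^5 + 6*q^4 + 201*q^3 - 24*q^2 - 2916*q - 4320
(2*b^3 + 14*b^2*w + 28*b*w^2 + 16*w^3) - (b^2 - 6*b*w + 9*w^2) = 2*b^3 + 14*b^2*w - b^2 + 28*b*w^2 + 6*b*w + 16*w^3 - 9*w^2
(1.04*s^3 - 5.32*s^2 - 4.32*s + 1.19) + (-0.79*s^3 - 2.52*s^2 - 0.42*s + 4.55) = 0.25*s^3 - 7.84*s^2 - 4.74*s + 5.74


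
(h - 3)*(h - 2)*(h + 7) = h^3 + 2*h^2 - 29*h + 42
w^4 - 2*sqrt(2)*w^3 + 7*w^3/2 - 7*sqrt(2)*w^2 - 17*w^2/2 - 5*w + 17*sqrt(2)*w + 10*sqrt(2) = (w - 2)*(w + 1/2)*(w + 5)*(w - 2*sqrt(2))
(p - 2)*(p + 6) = p^2 + 4*p - 12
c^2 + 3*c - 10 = (c - 2)*(c + 5)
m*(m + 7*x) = m^2 + 7*m*x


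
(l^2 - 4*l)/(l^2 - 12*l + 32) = l/(l - 8)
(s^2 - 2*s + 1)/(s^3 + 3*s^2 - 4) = (s - 1)/(s^2 + 4*s + 4)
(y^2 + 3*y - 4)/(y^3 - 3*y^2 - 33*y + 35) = (y + 4)/(y^2 - 2*y - 35)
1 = 1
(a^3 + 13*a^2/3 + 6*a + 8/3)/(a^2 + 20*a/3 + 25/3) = (3*a^3 + 13*a^2 + 18*a + 8)/(3*a^2 + 20*a + 25)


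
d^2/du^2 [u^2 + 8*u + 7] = 2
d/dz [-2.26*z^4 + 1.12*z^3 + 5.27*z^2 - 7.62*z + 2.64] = -9.04*z^3 + 3.36*z^2 + 10.54*z - 7.62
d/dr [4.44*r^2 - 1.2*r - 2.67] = 8.88*r - 1.2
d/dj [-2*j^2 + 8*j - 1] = 8 - 4*j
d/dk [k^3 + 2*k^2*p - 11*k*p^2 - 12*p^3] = 3*k^2 + 4*k*p - 11*p^2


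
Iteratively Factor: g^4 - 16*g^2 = (g - 4)*(g^3 + 4*g^2) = (g - 4)*(g + 4)*(g^2) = g*(g - 4)*(g + 4)*(g)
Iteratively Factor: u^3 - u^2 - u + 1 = (u + 1)*(u^2 - 2*u + 1) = (u - 1)*(u + 1)*(u - 1)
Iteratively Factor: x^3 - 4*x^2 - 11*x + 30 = (x + 3)*(x^2 - 7*x + 10) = (x - 5)*(x + 3)*(x - 2)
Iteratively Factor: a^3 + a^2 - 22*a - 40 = (a - 5)*(a^2 + 6*a + 8) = (a - 5)*(a + 4)*(a + 2)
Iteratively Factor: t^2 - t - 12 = (t - 4)*(t + 3)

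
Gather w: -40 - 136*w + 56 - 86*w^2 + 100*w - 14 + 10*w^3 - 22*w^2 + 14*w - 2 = 10*w^3 - 108*w^2 - 22*w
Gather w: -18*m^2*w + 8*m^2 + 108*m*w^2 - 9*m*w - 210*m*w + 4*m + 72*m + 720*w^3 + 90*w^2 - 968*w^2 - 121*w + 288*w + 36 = 8*m^2 + 76*m + 720*w^3 + w^2*(108*m - 878) + w*(-18*m^2 - 219*m + 167) + 36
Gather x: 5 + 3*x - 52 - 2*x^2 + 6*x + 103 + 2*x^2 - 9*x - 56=0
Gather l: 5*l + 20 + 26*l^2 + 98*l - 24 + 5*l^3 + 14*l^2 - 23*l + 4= 5*l^3 + 40*l^2 + 80*l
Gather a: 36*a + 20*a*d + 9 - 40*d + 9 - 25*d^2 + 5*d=a*(20*d + 36) - 25*d^2 - 35*d + 18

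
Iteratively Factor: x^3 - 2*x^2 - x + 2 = (x + 1)*(x^2 - 3*x + 2) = (x - 2)*(x + 1)*(x - 1)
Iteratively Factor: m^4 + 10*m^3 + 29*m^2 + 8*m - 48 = (m - 1)*(m^3 + 11*m^2 + 40*m + 48) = (m - 1)*(m + 4)*(m^2 + 7*m + 12) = (m - 1)*(m + 4)^2*(m + 3)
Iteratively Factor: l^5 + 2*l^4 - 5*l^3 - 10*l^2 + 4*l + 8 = (l - 1)*(l^4 + 3*l^3 - 2*l^2 - 12*l - 8) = (l - 1)*(l + 1)*(l^3 + 2*l^2 - 4*l - 8) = (l - 1)*(l + 1)*(l + 2)*(l^2 - 4) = (l - 2)*(l - 1)*(l + 1)*(l + 2)*(l + 2)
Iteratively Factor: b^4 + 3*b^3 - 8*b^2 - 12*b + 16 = (b + 2)*(b^3 + b^2 - 10*b + 8) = (b - 2)*(b + 2)*(b^2 + 3*b - 4) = (b - 2)*(b - 1)*(b + 2)*(b + 4)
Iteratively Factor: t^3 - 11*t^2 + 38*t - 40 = (t - 2)*(t^2 - 9*t + 20) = (t - 5)*(t - 2)*(t - 4)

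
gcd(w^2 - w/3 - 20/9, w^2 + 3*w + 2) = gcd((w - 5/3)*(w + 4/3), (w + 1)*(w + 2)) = 1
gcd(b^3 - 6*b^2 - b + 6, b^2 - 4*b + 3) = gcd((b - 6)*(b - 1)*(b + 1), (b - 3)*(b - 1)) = b - 1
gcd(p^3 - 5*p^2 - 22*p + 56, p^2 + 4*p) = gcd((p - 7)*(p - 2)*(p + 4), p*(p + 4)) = p + 4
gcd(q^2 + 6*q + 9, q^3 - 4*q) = 1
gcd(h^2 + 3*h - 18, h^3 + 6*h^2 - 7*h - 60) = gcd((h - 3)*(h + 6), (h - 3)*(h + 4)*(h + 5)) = h - 3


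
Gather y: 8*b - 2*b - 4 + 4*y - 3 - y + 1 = 6*b + 3*y - 6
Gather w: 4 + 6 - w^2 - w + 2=-w^2 - w + 12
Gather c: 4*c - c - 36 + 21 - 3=3*c - 18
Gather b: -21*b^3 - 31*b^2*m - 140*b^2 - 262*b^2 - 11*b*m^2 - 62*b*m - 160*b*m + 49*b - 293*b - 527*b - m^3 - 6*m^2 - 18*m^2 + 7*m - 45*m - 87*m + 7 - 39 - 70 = -21*b^3 + b^2*(-31*m - 402) + b*(-11*m^2 - 222*m - 771) - m^3 - 24*m^2 - 125*m - 102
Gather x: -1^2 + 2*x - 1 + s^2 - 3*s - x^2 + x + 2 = s^2 - 3*s - x^2 + 3*x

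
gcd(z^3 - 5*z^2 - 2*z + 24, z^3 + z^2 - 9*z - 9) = z - 3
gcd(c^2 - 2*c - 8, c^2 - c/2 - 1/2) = 1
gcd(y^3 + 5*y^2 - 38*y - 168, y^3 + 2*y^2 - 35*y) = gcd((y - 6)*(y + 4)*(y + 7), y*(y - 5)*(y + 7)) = y + 7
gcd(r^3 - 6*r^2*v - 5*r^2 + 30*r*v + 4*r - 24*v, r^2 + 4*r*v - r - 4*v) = r - 1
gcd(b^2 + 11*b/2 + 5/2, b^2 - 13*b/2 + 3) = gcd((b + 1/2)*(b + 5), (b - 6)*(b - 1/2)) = 1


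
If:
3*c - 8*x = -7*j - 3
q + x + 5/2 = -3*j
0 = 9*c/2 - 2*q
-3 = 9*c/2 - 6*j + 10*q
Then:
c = -77/321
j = -62/107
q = -231/428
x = -95/428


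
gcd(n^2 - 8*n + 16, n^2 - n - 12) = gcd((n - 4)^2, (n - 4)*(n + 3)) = n - 4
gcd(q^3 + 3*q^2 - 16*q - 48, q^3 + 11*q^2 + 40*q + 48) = q^2 + 7*q + 12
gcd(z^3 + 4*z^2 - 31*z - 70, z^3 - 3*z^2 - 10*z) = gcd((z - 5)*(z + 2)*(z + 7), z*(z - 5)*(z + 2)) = z^2 - 3*z - 10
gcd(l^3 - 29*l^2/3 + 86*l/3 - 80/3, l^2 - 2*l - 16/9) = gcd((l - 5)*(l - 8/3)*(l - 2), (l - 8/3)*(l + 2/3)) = l - 8/3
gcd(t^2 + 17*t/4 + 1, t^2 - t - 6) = 1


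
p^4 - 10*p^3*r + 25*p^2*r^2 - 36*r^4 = (p - 6*r)*(p - 3*r)*(p - 2*r)*(p + r)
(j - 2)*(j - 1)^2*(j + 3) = j^4 - j^3 - 7*j^2 + 13*j - 6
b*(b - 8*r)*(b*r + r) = b^3*r - 8*b^2*r^2 + b^2*r - 8*b*r^2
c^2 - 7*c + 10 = (c - 5)*(c - 2)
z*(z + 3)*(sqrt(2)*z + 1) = sqrt(2)*z^3 + z^2 + 3*sqrt(2)*z^2 + 3*z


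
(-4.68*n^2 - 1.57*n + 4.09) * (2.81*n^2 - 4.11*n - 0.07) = -13.1508*n^4 + 14.8231*n^3 + 18.2732*n^2 - 16.7*n - 0.2863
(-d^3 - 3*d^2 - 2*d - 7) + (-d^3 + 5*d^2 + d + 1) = -2*d^3 + 2*d^2 - d - 6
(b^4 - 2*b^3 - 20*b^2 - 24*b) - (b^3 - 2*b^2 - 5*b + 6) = b^4 - 3*b^3 - 18*b^2 - 19*b - 6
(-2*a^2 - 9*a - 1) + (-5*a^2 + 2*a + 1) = -7*a^2 - 7*a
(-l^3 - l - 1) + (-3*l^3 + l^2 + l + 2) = -4*l^3 + l^2 + 1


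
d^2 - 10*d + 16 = (d - 8)*(d - 2)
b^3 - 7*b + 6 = (b - 2)*(b - 1)*(b + 3)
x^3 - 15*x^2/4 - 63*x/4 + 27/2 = (x - 6)*(x - 3/4)*(x + 3)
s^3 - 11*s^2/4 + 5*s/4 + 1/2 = (s - 2)*(s - 1)*(s + 1/4)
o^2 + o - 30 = (o - 5)*(o + 6)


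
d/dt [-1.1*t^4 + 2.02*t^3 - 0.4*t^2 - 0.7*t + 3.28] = -4.4*t^3 + 6.06*t^2 - 0.8*t - 0.7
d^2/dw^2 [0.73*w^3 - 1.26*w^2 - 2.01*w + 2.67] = 4.38*w - 2.52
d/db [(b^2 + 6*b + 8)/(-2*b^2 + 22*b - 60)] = (17*b^2 - 44*b - 268)/(2*(b^4 - 22*b^3 + 181*b^2 - 660*b + 900))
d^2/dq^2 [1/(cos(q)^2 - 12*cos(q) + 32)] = (-4*sin(q)^4 + 18*sin(q)^2 - 429*cos(q) + 9*cos(3*q) + 210)/((cos(q) - 8)^3*(cos(q) - 4)^3)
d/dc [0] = 0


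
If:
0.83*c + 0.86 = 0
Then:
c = -1.04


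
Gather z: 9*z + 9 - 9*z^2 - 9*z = 9 - 9*z^2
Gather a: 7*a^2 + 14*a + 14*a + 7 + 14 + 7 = 7*a^2 + 28*a + 28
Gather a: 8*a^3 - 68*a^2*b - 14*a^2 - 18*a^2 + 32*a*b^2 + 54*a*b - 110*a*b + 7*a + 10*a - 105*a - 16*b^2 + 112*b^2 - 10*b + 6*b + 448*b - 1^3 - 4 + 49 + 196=8*a^3 + a^2*(-68*b - 32) + a*(32*b^2 - 56*b - 88) + 96*b^2 + 444*b + 240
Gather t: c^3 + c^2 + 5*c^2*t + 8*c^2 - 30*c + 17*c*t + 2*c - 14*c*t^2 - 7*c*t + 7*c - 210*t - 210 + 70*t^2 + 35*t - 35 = c^3 + 9*c^2 - 21*c + t^2*(70 - 14*c) + t*(5*c^2 + 10*c - 175) - 245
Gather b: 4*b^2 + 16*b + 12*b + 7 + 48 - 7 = 4*b^2 + 28*b + 48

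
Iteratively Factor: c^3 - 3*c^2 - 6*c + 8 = (c - 1)*(c^2 - 2*c - 8) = (c - 1)*(c + 2)*(c - 4)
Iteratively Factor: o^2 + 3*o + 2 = (o + 1)*(o + 2)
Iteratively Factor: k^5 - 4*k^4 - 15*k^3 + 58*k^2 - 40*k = (k - 2)*(k^4 - 2*k^3 - 19*k^2 + 20*k) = k*(k - 2)*(k^3 - 2*k^2 - 19*k + 20) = k*(k - 2)*(k + 4)*(k^2 - 6*k + 5) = k*(k - 2)*(k - 1)*(k + 4)*(k - 5)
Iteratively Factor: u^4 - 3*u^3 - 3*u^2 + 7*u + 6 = (u + 1)*(u^3 - 4*u^2 + u + 6) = (u + 1)^2*(u^2 - 5*u + 6) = (u - 2)*(u + 1)^2*(u - 3)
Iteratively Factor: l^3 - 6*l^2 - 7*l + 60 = (l - 4)*(l^2 - 2*l - 15) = (l - 5)*(l - 4)*(l + 3)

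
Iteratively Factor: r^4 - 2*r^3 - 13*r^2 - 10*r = (r + 2)*(r^3 - 4*r^2 - 5*r) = (r + 1)*(r + 2)*(r^2 - 5*r) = (r - 5)*(r + 1)*(r + 2)*(r)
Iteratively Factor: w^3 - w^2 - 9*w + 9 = (w - 1)*(w^2 - 9) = (w - 1)*(w + 3)*(w - 3)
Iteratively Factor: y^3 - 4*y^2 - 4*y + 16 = (y - 4)*(y^2 - 4) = (y - 4)*(y + 2)*(y - 2)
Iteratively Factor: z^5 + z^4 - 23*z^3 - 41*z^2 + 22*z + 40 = (z + 1)*(z^4 - 23*z^2 - 18*z + 40) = (z + 1)*(z + 2)*(z^3 - 2*z^2 - 19*z + 20) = (z - 1)*(z + 1)*(z + 2)*(z^2 - z - 20) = (z - 5)*(z - 1)*(z + 1)*(z + 2)*(z + 4)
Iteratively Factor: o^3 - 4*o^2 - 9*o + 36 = (o - 4)*(o^2 - 9) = (o - 4)*(o + 3)*(o - 3)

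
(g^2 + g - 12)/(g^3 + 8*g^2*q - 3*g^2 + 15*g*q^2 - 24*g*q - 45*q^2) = (g + 4)/(g^2 + 8*g*q + 15*q^2)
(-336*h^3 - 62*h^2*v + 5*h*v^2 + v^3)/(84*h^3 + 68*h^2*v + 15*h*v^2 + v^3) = (-8*h + v)/(2*h + v)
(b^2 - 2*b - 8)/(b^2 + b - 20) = (b + 2)/(b + 5)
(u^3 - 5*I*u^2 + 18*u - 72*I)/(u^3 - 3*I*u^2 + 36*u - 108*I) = (u + 4*I)/(u + 6*I)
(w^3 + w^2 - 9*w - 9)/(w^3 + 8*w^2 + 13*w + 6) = (w^2 - 9)/(w^2 + 7*w + 6)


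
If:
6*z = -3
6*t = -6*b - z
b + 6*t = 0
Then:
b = 1/10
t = -1/60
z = -1/2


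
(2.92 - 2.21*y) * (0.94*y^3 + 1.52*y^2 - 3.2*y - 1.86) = -2.0774*y^4 - 0.6144*y^3 + 11.5104*y^2 - 5.2334*y - 5.4312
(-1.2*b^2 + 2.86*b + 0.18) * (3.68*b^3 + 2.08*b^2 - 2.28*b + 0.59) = -4.416*b^5 + 8.0288*b^4 + 9.3472*b^3 - 6.8544*b^2 + 1.277*b + 0.1062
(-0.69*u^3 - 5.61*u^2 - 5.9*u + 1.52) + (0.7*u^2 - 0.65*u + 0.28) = -0.69*u^3 - 4.91*u^2 - 6.55*u + 1.8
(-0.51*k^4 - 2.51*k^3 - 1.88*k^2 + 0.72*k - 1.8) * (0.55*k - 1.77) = -0.2805*k^5 - 0.4778*k^4 + 3.4087*k^3 + 3.7236*k^2 - 2.2644*k + 3.186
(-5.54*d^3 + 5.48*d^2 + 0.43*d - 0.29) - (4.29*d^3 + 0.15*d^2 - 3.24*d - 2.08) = -9.83*d^3 + 5.33*d^2 + 3.67*d + 1.79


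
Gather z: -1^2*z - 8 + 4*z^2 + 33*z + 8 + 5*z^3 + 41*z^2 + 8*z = 5*z^3 + 45*z^2 + 40*z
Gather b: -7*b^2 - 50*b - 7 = -7*b^2 - 50*b - 7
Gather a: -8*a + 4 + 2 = 6 - 8*a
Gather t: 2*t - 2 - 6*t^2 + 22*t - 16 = -6*t^2 + 24*t - 18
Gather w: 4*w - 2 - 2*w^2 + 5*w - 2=-2*w^2 + 9*w - 4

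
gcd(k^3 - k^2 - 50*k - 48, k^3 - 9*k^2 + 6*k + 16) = k^2 - 7*k - 8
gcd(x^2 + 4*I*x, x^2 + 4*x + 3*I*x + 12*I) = 1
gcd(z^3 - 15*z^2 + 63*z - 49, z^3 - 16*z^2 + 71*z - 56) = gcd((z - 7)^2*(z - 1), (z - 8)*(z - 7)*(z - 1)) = z^2 - 8*z + 7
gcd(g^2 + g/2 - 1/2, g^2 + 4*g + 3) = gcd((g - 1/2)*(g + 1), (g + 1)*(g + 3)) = g + 1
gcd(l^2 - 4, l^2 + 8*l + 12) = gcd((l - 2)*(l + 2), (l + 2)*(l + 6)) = l + 2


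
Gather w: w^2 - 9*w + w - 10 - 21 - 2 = w^2 - 8*w - 33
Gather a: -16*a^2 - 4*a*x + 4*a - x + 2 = -16*a^2 + a*(4 - 4*x) - x + 2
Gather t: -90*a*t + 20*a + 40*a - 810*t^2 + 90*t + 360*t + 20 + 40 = 60*a - 810*t^2 + t*(450 - 90*a) + 60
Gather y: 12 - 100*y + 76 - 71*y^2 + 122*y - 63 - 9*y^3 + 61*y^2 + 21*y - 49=-9*y^3 - 10*y^2 + 43*y - 24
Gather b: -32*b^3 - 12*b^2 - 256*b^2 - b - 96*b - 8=-32*b^3 - 268*b^2 - 97*b - 8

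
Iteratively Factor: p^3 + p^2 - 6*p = (p - 2)*(p^2 + 3*p) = p*(p - 2)*(p + 3)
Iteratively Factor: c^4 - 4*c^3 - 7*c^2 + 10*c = (c)*(c^3 - 4*c^2 - 7*c + 10) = c*(c - 1)*(c^2 - 3*c - 10) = c*(c - 5)*(c - 1)*(c + 2)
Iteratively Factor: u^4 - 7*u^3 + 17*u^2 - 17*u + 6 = (u - 2)*(u^3 - 5*u^2 + 7*u - 3) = (u - 2)*(u - 1)*(u^2 - 4*u + 3) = (u - 3)*(u - 2)*(u - 1)*(u - 1)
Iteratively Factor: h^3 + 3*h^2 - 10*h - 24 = (h - 3)*(h^2 + 6*h + 8) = (h - 3)*(h + 4)*(h + 2)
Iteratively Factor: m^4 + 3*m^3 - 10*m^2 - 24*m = (m + 2)*(m^3 + m^2 - 12*m) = (m + 2)*(m + 4)*(m^2 - 3*m) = (m - 3)*(m + 2)*(m + 4)*(m)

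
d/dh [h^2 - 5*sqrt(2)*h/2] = 2*h - 5*sqrt(2)/2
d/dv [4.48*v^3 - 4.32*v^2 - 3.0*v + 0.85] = 13.44*v^2 - 8.64*v - 3.0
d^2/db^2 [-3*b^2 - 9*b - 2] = -6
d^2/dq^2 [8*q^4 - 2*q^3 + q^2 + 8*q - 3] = 96*q^2 - 12*q + 2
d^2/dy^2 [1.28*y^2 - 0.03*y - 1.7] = 2.56000000000000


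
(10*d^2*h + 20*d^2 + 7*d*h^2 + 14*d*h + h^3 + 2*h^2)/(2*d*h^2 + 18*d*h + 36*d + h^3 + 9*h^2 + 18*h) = (5*d*h + 10*d + h^2 + 2*h)/(h^2 + 9*h + 18)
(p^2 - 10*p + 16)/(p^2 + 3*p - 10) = (p - 8)/(p + 5)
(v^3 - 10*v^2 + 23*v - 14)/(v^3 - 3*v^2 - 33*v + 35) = (v - 2)/(v + 5)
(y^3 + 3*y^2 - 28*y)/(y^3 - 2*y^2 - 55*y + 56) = y*(y - 4)/(y^2 - 9*y + 8)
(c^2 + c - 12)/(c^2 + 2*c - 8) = (c - 3)/(c - 2)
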